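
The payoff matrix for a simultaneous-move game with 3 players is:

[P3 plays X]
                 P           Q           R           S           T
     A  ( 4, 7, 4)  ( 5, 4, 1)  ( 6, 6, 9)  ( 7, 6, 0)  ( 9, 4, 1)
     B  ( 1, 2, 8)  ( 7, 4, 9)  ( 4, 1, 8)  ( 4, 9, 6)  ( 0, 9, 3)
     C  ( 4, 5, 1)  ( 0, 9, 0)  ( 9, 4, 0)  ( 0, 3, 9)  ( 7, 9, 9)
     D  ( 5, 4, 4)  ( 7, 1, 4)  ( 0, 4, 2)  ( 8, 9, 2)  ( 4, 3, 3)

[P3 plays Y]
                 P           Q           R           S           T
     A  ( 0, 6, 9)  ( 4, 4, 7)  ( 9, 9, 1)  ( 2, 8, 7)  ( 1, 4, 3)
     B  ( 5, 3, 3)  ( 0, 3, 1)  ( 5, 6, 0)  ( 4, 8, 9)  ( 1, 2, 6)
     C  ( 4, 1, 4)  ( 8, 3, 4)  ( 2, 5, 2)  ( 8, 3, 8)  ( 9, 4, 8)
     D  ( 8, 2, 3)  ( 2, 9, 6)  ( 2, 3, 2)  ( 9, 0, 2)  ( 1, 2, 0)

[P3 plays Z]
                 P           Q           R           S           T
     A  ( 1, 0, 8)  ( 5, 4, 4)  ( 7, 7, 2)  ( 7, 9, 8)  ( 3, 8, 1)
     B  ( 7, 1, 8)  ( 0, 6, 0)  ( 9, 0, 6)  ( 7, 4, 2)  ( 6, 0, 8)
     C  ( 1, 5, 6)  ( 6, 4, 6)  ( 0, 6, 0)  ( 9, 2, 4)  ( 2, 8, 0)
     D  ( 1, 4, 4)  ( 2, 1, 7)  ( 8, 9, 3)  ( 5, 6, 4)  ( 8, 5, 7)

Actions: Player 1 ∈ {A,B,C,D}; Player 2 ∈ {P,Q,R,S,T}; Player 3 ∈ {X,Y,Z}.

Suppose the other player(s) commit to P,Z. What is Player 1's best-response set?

BR_1 = {B}

u_1(A vs P,Z) = 1
u_1(B vs P,Z) = 7
u_1(C vs P,Z) = 1
u_1(D vs P,Z) = 1
max payoff 7 at {B}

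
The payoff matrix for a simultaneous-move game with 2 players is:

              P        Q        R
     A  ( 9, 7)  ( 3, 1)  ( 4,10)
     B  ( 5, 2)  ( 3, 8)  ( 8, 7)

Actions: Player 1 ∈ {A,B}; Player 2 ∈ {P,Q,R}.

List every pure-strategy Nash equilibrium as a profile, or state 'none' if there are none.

NE set: (B,Q)

(A,P): not NE [P2→R gives 10>7]
(A,Q): not NE [P2→R gives 10>1]
(A,R): not NE [P1→B gives 8>4]
(B,P): not NE [P1→A gives 9>5; P2→Q gives 8>2]
(B,Q): NE
(B,R): not NE [P2→Q gives 8>7]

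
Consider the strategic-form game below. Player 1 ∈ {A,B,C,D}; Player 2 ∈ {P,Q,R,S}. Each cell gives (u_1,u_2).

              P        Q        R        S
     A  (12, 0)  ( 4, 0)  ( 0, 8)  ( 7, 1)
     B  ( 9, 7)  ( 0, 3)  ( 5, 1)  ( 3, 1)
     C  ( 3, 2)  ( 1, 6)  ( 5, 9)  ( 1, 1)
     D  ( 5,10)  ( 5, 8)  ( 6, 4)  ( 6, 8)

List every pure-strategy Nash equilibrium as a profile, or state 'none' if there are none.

PSNE: ∅

(A,P): not NE [P2→R gives 8>0]
(A,Q): not NE [P1→D gives 5>4; P2→R gives 8>0]
(A,R): not NE [P1→D gives 6>0]
(A,S): not NE [P2→R gives 8>1]
(B,P): not NE [P1→A gives 12>9]
(B,Q): not NE [P1→D gives 5>0; P2→P gives 7>3]
(B,R): not NE [P1→D gives 6>5; P2→P gives 7>1]
(B,S): not NE [P1→A gives 7>3; P2→P gives 7>1]
(C,P): not NE [P1→A gives 12>3; P2→R gives 9>2]
(C,Q): not NE [P1→D gives 5>1; P2→R gives 9>6]
(C,R): not NE [P1→D gives 6>5]
(C,S): not NE [P1→A gives 7>1; P2→R gives 9>1]
(D,P): not NE [P1→A gives 12>5]
(D,Q): not NE [P2→P gives 10>8]
(D,R): not NE [P2→P gives 10>4]
(D,S): not NE [P1→A gives 7>6; P2→P gives 10>8]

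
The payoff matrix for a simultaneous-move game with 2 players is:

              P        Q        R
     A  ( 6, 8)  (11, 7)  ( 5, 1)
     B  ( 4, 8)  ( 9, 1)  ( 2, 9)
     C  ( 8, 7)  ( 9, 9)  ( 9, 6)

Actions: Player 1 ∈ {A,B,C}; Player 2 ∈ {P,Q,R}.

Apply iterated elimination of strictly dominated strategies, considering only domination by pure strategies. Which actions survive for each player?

Remaining: P1:{A,C} P2:{P,Q}

P1 drop B (A beats it: P:6>4 Q:11>9 R:5>2)
P2 drop R (P beats it: A:8>1 C:7>6)
P1→{A,C} P2→{P,Q}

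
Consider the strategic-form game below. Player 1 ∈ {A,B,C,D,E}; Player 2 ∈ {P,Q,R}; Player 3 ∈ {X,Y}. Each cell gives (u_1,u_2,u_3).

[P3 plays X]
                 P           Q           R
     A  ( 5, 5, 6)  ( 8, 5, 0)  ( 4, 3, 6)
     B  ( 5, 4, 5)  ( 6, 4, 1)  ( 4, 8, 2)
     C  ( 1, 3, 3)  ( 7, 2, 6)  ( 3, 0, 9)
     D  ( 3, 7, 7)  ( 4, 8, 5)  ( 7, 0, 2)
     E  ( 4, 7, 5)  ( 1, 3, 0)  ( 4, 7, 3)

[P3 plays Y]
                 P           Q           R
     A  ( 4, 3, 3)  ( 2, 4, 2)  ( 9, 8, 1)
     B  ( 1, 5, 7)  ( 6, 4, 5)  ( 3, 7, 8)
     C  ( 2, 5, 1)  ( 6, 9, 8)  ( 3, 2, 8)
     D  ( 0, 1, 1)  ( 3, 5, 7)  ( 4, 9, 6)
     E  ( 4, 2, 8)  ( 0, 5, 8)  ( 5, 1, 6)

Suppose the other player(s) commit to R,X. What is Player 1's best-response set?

u_1(A vs R,X) = 4
u_1(B vs R,X) = 4
u_1(C vs R,X) = 3
u_1(D vs R,X) = 7
u_1(E vs R,X) = 4
max payoff 7 at {D}

P1 best: {D}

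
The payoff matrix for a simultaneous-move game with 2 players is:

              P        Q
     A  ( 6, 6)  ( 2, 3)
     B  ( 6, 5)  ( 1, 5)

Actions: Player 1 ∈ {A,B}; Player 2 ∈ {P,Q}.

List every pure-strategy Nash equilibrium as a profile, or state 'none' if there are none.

(A,P): NE
(A,Q): not NE [P2→P gives 6>3]
(B,P): NE
(B,Q): not NE [P1→A gives 2>1]

PSNE = {(A,P), (B,P)}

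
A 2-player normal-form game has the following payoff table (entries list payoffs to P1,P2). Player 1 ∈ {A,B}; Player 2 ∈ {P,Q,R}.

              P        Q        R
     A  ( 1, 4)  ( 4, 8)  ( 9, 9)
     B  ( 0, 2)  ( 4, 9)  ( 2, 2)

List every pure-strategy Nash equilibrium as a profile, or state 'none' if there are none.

Nash profiles: (A,R), (B,Q)

(A,P): not NE [P2→R gives 9>4]
(A,Q): not NE [P2→R gives 9>8]
(A,R): NE
(B,P): not NE [P1→A gives 1>0; P2→Q gives 9>2]
(B,Q): NE
(B,R): not NE [P1→A gives 9>2; P2→Q gives 9>2]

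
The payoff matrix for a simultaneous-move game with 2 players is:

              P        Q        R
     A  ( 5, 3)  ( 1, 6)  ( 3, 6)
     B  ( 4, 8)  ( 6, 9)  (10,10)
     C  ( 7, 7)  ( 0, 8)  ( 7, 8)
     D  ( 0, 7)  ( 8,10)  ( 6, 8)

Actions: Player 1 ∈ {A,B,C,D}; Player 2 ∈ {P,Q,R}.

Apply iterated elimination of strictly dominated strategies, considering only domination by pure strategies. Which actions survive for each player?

Survivors P1:{B,D} P2:{Q,R}

P2 drop P (Q beats it: A:6>3 B:9>8 C:8>7 D:10>7)
P1 drop A (B beats it: Q:6>1 R:10>3)
P1 drop C (B beats it: Q:6>0 R:10>7)
P1→{B,D} P2→{Q,R}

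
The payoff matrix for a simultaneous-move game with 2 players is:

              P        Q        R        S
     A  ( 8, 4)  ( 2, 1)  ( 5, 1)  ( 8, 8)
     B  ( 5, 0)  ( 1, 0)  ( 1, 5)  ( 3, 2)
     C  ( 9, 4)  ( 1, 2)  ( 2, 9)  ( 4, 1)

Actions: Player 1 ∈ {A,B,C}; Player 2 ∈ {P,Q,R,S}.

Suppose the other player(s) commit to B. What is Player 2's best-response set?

BR_2 = {R}

u_2(P vs B) = 0
u_2(Q vs B) = 0
u_2(R vs B) = 5
u_2(S vs B) = 2
max payoff 5 at {R}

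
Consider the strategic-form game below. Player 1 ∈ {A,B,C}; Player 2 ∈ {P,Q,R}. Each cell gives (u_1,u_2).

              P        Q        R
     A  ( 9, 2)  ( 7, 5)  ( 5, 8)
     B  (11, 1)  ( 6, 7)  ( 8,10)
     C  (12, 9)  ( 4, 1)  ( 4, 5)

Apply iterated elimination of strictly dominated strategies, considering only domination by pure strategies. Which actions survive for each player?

P2 drop Q (R beats it: A:8>5 B:10>7 C:5>1)
P1 drop A (B beats it: P:11>9 R:8>5)
P1→{B,C} P2→{P,R}

Remaining: P1:{B,C} P2:{P,R}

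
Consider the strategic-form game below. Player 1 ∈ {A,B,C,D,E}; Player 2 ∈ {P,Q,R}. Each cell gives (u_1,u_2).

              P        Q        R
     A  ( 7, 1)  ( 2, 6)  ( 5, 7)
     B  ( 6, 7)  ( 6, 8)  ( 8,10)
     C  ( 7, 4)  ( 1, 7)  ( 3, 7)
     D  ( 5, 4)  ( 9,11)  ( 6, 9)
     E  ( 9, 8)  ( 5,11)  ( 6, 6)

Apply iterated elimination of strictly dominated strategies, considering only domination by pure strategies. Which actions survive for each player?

P1 drop A (E beats it: P:9>7 Q:5>2 R:6>5)
P1 drop C (E beats it: P:9>7 Q:5>1 R:6>3)
P2 drop P (Q beats it: B:8>7 D:11>4 E:11>8)
P1 drop E (B beats it: Q:6>5 R:8>6)
P1→{B,D} P2→{Q,R}

Survivors P1:{B,D} P2:{Q,R}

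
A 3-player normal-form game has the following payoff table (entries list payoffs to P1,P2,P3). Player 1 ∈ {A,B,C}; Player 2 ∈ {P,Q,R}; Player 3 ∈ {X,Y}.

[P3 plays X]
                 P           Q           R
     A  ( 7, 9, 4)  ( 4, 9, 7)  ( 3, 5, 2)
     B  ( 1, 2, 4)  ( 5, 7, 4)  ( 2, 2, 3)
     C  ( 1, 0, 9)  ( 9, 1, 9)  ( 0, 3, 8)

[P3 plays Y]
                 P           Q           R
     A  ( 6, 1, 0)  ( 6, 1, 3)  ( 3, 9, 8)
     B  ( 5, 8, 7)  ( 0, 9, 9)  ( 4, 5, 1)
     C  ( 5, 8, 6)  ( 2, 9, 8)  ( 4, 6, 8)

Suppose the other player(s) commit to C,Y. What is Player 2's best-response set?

u_2(P vs C,Y) = 8
u_2(Q vs C,Y) = 9
u_2(R vs C,Y) = 6
max payoff 9 at {Q}

argmax u_2 = {Q}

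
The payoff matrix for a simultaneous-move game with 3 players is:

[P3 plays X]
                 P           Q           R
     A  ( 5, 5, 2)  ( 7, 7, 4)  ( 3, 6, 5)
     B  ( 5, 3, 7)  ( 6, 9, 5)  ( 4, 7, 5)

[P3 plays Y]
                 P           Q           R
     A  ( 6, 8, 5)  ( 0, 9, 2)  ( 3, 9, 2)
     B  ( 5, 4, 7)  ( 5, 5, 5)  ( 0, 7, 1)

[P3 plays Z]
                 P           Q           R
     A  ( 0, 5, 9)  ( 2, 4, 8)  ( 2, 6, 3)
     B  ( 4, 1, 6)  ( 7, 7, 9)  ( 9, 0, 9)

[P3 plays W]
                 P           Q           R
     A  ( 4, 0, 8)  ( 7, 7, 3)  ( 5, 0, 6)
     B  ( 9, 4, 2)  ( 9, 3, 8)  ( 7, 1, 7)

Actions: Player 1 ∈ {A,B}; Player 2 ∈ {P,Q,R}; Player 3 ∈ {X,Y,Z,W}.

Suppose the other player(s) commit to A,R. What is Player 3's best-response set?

u_3(X vs A,R) = 5
u_3(Y vs A,R) = 2
u_3(Z vs A,R) = 3
u_3(W vs A,R) = 6
max payoff 6 at {W}

P3 best: {W}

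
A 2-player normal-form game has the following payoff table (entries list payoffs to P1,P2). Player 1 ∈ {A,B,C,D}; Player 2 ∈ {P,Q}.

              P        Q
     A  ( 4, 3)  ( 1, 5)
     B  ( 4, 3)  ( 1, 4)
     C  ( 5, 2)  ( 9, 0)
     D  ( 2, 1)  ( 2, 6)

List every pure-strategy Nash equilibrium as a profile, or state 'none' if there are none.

(A,P): not NE [P1→C gives 5>4; P2→Q gives 5>3]
(A,Q): not NE [P1→C gives 9>1]
(B,P): not NE [P1→C gives 5>4; P2→Q gives 4>3]
(B,Q): not NE [P1→C gives 9>1]
(C,P): NE
(C,Q): not NE [P2→P gives 2>0]
(D,P): not NE [P1→C gives 5>2; P2→Q gives 6>1]
(D,Q): not NE [P1→C gives 9>2]

Nash profiles: (C,P)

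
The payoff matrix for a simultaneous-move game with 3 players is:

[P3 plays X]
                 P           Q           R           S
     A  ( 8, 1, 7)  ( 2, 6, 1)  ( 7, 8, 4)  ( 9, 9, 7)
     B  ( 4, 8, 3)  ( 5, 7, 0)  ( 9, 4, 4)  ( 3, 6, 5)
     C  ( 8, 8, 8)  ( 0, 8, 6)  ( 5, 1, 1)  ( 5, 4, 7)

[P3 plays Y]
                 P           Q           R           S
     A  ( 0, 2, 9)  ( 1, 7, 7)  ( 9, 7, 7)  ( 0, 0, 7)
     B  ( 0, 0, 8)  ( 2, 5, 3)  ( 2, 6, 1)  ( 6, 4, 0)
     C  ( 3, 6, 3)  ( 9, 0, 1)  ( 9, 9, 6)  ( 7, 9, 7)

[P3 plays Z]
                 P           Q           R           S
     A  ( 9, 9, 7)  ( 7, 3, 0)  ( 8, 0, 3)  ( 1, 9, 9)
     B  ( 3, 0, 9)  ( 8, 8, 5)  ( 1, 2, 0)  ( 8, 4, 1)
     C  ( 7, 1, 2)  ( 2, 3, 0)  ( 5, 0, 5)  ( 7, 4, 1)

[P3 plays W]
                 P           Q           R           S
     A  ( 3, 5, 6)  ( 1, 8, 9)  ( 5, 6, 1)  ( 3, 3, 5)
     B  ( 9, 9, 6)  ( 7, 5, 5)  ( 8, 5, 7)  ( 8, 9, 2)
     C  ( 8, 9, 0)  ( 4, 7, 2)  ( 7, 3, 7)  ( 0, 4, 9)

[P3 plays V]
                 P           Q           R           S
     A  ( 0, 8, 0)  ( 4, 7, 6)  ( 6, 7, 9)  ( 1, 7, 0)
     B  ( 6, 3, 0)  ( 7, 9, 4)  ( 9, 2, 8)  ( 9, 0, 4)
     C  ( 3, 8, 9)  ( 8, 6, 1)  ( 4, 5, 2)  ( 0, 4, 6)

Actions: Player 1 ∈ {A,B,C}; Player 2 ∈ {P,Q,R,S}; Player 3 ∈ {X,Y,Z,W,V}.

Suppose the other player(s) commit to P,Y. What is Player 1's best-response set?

u_1(A vs P,Y) = 0
u_1(B vs P,Y) = 0
u_1(C vs P,Y) = 3
max payoff 3 at {C}

P1 best: {C}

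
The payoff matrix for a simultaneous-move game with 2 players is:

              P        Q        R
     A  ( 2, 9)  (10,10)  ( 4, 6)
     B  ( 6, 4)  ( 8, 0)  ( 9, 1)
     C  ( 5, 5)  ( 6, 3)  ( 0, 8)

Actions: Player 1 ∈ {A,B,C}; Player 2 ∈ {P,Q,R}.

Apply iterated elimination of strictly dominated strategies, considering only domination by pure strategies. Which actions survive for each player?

P1 drop C (B beats it: P:6>5 Q:8>6 R:9>0)
P2 drop R (P beats it: A:9>6 B:4>1)
P1→{A,B} P2→{P,Q}

Survivors P1:{A,B} P2:{P,Q}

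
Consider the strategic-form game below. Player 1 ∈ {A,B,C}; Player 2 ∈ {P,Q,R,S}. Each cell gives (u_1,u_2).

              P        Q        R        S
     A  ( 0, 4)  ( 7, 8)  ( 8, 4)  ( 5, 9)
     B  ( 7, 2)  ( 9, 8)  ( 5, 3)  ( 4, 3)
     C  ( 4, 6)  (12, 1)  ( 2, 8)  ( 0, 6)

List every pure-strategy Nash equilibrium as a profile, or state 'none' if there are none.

(A,P): not NE [P1→B gives 7>0; P2→S gives 9>4]
(A,Q): not NE [P1→C gives 12>7; P2→S gives 9>8]
(A,R): not NE [P2→S gives 9>4]
(A,S): NE
(B,P): not NE [P2→Q gives 8>2]
(B,Q): not NE [P1→C gives 12>9]
(B,R): not NE [P1→A gives 8>5; P2→Q gives 8>3]
(B,S): not NE [P1→A gives 5>4; P2→Q gives 8>3]
(C,P): not NE [P1→B gives 7>4; P2→R gives 8>6]
(C,Q): not NE [P2→R gives 8>1]
(C,R): not NE [P1→A gives 8>2]
(C,S): not NE [P1→A gives 5>0; P2→R gives 8>6]

NE set: (A,S)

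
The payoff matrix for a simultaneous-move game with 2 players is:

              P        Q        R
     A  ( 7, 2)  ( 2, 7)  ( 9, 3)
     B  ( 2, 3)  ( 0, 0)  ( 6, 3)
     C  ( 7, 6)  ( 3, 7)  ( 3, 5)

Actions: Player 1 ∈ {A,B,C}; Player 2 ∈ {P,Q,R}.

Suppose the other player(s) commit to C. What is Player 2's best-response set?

u_2(P vs C) = 6
u_2(Q vs C) = 7
u_2(R vs C) = 5
max payoff 7 at {Q}

BR_2 = {Q}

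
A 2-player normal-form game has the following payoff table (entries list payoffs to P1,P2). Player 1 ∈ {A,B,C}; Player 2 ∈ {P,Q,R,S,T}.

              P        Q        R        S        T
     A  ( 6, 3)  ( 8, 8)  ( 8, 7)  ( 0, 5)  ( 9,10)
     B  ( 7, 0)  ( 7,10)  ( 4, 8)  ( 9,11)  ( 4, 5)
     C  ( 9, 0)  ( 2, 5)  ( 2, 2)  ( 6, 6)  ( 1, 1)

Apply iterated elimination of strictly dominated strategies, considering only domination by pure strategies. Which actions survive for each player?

P2 drop P (Q beats it: A:8>3 B:10>0 C:5>0)
P1 drop C (B beats it: Q:7>2 R:4>2 S:9>6 T:4>1)
P2 drop R (Q beats it: A:8>7 B:10>8)
P1→{A,B} P2→{Q,S,T}

Remaining: P1:{A,B} P2:{Q,S,T}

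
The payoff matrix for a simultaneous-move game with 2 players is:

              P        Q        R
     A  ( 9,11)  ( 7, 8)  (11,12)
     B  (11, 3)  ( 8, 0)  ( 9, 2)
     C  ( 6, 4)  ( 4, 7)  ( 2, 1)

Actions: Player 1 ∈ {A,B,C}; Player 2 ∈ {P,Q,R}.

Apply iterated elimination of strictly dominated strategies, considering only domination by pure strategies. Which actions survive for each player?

IESDS → P1:{A,B} P2:{P,R}

P1 drop C (A beats it: P:9>6 Q:7>4 R:11>2)
P2 drop Q (P beats it: A:11>8 B:3>0)
P1→{A,B} P2→{P,R}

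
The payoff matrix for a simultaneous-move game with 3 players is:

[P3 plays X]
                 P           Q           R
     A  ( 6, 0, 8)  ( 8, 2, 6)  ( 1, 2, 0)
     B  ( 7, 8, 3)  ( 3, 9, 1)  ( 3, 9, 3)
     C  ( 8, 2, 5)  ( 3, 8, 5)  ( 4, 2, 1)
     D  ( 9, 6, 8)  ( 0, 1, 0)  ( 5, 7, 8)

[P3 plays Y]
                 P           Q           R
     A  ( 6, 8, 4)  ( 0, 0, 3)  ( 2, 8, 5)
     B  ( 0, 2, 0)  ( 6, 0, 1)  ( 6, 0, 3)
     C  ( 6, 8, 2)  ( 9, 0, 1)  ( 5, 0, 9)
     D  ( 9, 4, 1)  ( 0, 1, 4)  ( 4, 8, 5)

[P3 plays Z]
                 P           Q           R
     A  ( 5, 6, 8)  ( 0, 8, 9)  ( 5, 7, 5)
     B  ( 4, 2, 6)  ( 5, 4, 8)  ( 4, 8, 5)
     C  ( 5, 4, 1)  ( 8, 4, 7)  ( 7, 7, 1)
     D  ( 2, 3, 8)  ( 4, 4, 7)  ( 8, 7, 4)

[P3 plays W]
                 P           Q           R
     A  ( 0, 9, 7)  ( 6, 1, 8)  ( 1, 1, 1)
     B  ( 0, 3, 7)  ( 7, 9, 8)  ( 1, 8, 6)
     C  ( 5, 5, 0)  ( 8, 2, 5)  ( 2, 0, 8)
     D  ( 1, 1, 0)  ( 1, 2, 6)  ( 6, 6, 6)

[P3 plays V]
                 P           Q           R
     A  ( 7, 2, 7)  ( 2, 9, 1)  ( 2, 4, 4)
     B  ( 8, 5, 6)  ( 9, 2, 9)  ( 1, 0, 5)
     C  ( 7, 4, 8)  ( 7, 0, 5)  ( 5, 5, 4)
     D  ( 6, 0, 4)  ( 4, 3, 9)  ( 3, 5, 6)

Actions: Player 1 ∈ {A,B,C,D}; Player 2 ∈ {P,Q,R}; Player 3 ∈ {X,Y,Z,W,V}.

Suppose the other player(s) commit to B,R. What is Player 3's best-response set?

u_3(X vs B,R) = 3
u_3(Y vs B,R) = 3
u_3(Z vs B,R) = 5
u_3(W vs B,R) = 6
u_3(V vs B,R) = 5
max payoff 6 at {W}

BR_3 = {W}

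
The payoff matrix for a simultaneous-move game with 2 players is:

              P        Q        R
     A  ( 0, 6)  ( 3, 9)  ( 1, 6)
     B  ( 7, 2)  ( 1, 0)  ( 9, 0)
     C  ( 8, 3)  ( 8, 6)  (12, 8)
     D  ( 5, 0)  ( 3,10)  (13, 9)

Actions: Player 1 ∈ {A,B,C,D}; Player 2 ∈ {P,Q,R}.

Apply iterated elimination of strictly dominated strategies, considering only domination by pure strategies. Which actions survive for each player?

Survivors P1:{C,D} P2:{Q,R}

P1 drop A (C beats it: P:8>0 Q:8>3 R:12>1)
P1 drop B (C beats it: P:8>7 Q:8>1 R:12>9)
P2 drop P (Q beats it: C:6>3 D:10>0)
P1→{C,D} P2→{Q,R}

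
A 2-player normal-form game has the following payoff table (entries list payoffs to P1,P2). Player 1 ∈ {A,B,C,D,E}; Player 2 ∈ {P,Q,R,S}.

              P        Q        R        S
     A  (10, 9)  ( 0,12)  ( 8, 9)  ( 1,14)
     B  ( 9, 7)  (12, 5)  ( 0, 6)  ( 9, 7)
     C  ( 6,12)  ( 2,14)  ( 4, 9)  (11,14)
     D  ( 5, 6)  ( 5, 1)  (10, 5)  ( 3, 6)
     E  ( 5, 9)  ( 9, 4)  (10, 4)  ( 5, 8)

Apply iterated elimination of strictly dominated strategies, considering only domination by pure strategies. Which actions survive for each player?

P2 drop R (S beats it: A:14>9 B:7>6 C:14>9 D:6>5 E:8>4)
P1 drop D (B beats it: P:9>5 Q:12>5 S:9>3)
P1 drop E (B beats it: P:9>5 Q:12>9 S:9>5)
P1→{A,B,C} P2→{P,Q,S}

IESDS → P1:{A,B,C} P2:{P,Q,S}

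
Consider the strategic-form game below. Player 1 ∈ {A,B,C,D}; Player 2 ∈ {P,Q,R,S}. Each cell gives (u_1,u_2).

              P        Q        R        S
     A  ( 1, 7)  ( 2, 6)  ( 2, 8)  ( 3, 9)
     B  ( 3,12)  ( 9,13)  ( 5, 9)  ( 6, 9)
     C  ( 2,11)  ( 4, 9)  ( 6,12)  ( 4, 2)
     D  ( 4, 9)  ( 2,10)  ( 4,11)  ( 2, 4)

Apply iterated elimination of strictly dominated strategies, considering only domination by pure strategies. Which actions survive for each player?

P1 drop A (B beats it: P:3>1 Q:9>2 R:5>2 S:6>3)
P2 drop S (P beats it: B:12>9 C:11>2 D:9>4)
P1→{B,C,D} P2→{P,Q,R}

IESDS → P1:{B,C,D} P2:{P,Q,R}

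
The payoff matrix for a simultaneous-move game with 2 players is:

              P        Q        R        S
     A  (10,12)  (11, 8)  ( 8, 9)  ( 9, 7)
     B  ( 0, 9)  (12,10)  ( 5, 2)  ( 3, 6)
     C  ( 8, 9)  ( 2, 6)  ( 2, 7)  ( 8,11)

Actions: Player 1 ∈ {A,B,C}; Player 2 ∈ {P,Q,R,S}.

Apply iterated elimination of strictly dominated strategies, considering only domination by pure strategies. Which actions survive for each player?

Remaining: P1:{A,B} P2:{P,Q}

P1 drop C (A beats it: P:10>8 Q:11>2 R:8>2 S:9>8)
P2 drop R (P beats it: A:12>9 B:9>2)
P2 drop S (P beats it: A:12>7 B:9>6)
P1→{A,B} P2→{P,Q}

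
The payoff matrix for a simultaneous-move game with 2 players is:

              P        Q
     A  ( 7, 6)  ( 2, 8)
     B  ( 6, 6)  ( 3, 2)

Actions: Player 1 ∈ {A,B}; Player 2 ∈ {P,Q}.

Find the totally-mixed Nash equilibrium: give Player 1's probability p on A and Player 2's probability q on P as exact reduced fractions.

P1 mixes 2/3 on A; P2 mixes 1/2 on P

P1 indiff ⇒ q·7+(1-q)·2 = q·6+(1-q)·3 ⇒ q(1) = (1-q)(1) ⇒ q = 1/2
P2 indiff ⇒ p·6+(1-p)·6 = p·8+(1-p)·2 ⇒ p(-2) = (1-p)(-4) ⇒ p = 2/3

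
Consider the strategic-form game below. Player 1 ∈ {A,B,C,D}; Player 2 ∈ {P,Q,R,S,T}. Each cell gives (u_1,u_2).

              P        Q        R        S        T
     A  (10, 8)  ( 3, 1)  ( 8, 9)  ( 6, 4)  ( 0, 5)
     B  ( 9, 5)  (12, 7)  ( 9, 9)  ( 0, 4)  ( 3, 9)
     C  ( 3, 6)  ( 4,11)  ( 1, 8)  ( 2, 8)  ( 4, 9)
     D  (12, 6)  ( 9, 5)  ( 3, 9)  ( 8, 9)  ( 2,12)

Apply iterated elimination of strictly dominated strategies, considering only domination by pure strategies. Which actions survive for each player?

Survivors P1:{B,C} P2:{Q,R,T}

P2 drop P (R beats it: A:9>8 B:9>5 C:8>6 D:9>6)
P2 drop S (T beats it: A:5>4 B:9>4 C:9>8 D:12>9)
P1 drop A (B beats it: Q:12>3 R:9>8 T:3>0)
P1 drop D (B beats it: Q:12>9 R:9>3 T:3>2)
P1→{B,C} P2→{Q,R,T}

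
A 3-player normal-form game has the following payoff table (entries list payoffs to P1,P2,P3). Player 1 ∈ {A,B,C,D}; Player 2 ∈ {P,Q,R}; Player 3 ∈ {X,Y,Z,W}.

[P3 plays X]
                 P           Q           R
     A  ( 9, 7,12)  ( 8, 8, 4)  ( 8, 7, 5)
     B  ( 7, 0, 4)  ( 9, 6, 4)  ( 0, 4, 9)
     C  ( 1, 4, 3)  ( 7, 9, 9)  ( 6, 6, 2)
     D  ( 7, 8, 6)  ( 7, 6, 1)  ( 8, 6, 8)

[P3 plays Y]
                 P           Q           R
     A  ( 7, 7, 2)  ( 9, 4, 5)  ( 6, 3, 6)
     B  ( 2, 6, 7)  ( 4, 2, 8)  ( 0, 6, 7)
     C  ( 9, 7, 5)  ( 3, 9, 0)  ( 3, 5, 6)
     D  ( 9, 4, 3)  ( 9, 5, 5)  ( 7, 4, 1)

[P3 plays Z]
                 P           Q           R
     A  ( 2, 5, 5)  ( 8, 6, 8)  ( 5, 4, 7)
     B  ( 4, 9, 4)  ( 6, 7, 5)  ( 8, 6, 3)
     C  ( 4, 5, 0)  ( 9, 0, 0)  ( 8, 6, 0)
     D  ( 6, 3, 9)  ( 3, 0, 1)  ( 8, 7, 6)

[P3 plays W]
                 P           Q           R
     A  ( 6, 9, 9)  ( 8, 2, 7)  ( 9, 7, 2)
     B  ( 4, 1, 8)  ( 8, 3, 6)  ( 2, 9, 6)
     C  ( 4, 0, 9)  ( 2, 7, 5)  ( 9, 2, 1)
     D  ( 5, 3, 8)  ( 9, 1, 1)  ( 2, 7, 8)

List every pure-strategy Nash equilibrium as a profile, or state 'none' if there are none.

(A,P,X): not NE [P2→Q gives 8>7]
(A,P,Y): not NE [P1→D gives 9>7; P3→X gives 12>2]
(A,P,Z): not NE [P1→D gives 6>2; P2→Q gives 6>5; P3→X gives 12>5]
(A,P,W): not NE [P3→X gives 12>9]
(A,Q,X): not NE [P1→B gives 9>8; P3→Z gives 8>4]
(A,Q,Y): not NE [P2→P gives 7>4; P3→Z gives 8>5]
(A,Q,Z): not NE [P1→C gives 9>8]
(A,Q,W): not NE [P1→D gives 9>8; P2→P gives 9>2; P3→Z gives 8>7]
(A,R,X): not NE [P2→Q gives 8>7; P3→Z gives 7>5]
(A,R,Y): not NE [P1→D gives 7>6; P2→P gives 7>3; P3→Z gives 7>6]
(A,R,Z): not NE [P1→D gives 8>5; P2→Q gives 6>4]
(A,R,W): not NE [P2→P gives 9>7; P3→Z gives 7>2]
(B,P,X): not NE [P1→A gives 9>7; P2→Q gives 6>0; P3→W gives 8>4]
(B,P,Y): not NE [P1→D gives 9>2; P3→W gives 8>7]
(B,P,Z): not NE [P1→D gives 6>4; P3→W gives 8>4]
(B,P,W): not NE [P1→A gives 6>4; P2→R gives 9>1]
(B,Q,X): not NE [P3→Y gives 8>4]
(B,Q,Y): not NE [P1→D gives 9>4; P2→R gives 6>2]
(B,Q,Z): not NE [P1→C gives 9>6; P2→P gives 9>7; P3→Y gives 8>5]
(B,Q,W): not NE [P1→D gives 9>8; P2→R gives 9>3; P3→Y gives 8>6]
(B,R,X): not NE [P1→D gives 8>0; P2→Q gives 6>4]
(B,R,Y): not NE [P1→D gives 7>0; P3→X gives 9>7]
(B,R,Z): not NE [P2→P gives 9>6; P3→X gives 9>3]
(B,R,W): not NE [P1→C gives 9>2; P3→X gives 9>6]
(C,P,X): not NE [P1→A gives 9>1; P2→Q gives 9>4; P3→W gives 9>3]
(C,P,Y): not NE [P2→Q gives 9>7; P3→W gives 9>5]
(C,P,Z): not NE [P1→D gives 6>4; P2→R gives 6>5; P3→W gives 9>0]
(C,P,W): not NE [P1→A gives 6>4; P2→Q gives 7>0]
(C,Q,X): not NE [P1→B gives 9>7]
(C,Q,Y): not NE [P1→D gives 9>3; P3→X gives 9>0]
(C,Q,Z): not NE [P2→R gives 6>0; P3→X gives 9>0]
(C,Q,W): not NE [P1→D gives 9>2; P3→X gives 9>5]
(C,R,X): not NE [P1→D gives 8>6; P2→Q gives 9>6; P3→Y gives 6>2]
(C,R,Y): not NE [P1→D gives 7>3; P2→Q gives 9>5]
(C,R,Z): not NE [P3→Y gives 6>0]
(C,R,W): not NE [P2→Q gives 7>2; P3→Y gives 6>1]
(D,P,X): not NE [P1→A gives 9>7; P3→Z gives 9>6]
(D,P,Y): not NE [P2→Q gives 5>4; P3→Z gives 9>3]
(D,P,Z): not NE [P2→R gives 7>3]
(D,P,W): not NE [P1→A gives 6>5; P2→R gives 7>3; P3→Z gives 9>8]
(D,Q,X): not NE [P1→B gives 9>7; P2→P gives 8>6; P3→Y gives 5>1]
(D,Q,Y): NE
(D,Q,Z): not NE [P1→C gives 9>3; P2→R gives 7>0; P3→Y gives 5>1]
(D,Q,W): not NE [P2→R gives 7>1; P3→Y gives 5>1]
(D,R,X): not NE [P2→P gives 8>6]
(D,R,Y): not NE [P2→Q gives 5>4; P3→W gives 8>1]
(D,R,Z): not NE [P3→W gives 8>6]
(D,R,W): not NE [P1→C gives 9>2]

PSNE = {(D,Q,Y)}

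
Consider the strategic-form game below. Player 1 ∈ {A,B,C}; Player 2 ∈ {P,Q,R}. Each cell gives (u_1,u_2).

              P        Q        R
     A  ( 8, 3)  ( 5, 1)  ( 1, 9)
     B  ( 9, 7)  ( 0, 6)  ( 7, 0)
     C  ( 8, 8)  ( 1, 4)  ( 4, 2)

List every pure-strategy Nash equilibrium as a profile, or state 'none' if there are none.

(A,P): not NE [P1→B gives 9>8; P2→R gives 9>3]
(A,Q): not NE [P2→R gives 9>1]
(A,R): not NE [P1→B gives 7>1]
(B,P): NE
(B,Q): not NE [P1→A gives 5>0; P2→P gives 7>6]
(B,R): not NE [P2→P gives 7>0]
(C,P): not NE [P1→B gives 9>8]
(C,Q): not NE [P1→A gives 5>1; P2→P gives 8>4]
(C,R): not NE [P1→B gives 7>4; P2→P gives 8>2]

NE set: (B,P)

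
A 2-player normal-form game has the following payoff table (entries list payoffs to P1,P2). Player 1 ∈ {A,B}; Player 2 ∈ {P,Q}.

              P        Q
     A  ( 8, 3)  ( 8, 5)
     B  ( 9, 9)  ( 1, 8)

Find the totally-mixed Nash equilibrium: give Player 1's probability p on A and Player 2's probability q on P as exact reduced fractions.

P1 mixes 1/3 on A; P2 mixes 7/8 on P

P1 indiff ⇒ q·8+(1-q)·8 = q·9+(1-q)·1 ⇒ q(-1) = (1-q)(-7) ⇒ q = 7/8
P2 indiff ⇒ p·3+(1-p)·9 = p·5+(1-p)·8 ⇒ p(-2) = (1-p)(-1) ⇒ p = 1/3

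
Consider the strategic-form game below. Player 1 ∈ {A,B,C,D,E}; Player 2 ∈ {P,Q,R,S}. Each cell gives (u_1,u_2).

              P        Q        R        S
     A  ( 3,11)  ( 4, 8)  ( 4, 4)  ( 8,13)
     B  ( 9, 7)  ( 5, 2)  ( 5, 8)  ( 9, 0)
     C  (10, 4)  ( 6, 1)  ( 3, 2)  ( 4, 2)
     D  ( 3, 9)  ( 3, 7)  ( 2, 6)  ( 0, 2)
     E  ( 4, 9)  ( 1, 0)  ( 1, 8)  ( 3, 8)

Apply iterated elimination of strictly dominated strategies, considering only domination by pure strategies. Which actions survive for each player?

P1 drop A (B beats it: P:9>3 Q:5>4 R:5>4 S:9>8)
P1 drop D (B beats it: P:9>3 Q:5>3 R:5>2 S:9>0)
P1 drop E (B beats it: P:9>4 Q:5>1 R:5>1 S:9>3)
P2 drop Q (P beats it: B:7>2 C:4>1)
P2 drop S (P beats it: B:7>0 C:4>2)
P1→{B,C} P2→{P,R}

Survivors P1:{B,C} P2:{P,R}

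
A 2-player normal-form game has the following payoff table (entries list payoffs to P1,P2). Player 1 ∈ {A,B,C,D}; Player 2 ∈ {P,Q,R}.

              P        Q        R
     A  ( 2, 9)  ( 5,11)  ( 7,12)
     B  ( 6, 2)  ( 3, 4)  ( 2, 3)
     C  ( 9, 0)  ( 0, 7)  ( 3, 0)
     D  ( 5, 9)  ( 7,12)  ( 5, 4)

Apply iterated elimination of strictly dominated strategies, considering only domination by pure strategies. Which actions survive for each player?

P2 drop P (Q beats it: A:11>9 B:4>2 C:7>0 D:12>9)
P1 drop B (A beats it: Q:5>3 R:7>2)
P1 drop C (A beats it: Q:5>0 R:7>3)
P1→{A,D} P2→{Q,R}

Survivors P1:{A,D} P2:{Q,R}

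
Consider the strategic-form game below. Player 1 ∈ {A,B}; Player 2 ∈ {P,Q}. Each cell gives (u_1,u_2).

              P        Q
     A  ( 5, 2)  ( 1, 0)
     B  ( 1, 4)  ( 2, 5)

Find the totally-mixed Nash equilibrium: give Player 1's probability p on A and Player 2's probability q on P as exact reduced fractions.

P1 mixes 1/3 on A; P2 mixes 1/5 on P

P1 indiff ⇒ q·5+(1-q)·1 = q·1+(1-q)·2 ⇒ q(4) = (1-q)(1) ⇒ q = 1/5
P2 indiff ⇒ p·2+(1-p)·4 = p·0+(1-p)·5 ⇒ p(2) = (1-p)(1) ⇒ p = 1/3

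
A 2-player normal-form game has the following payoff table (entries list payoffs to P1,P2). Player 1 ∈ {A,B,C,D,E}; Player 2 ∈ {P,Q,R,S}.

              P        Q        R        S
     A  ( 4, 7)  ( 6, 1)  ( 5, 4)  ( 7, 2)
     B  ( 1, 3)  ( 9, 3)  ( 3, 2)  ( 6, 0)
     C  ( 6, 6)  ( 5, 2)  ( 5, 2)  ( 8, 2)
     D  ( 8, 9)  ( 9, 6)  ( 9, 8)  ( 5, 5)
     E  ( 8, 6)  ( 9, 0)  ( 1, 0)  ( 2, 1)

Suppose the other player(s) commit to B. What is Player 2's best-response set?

u_2(P vs B) = 3
u_2(Q vs B) = 3
u_2(R vs B) = 2
u_2(S vs B) = 0
max payoff 3 at {P,Q}

P2 best: {P,Q}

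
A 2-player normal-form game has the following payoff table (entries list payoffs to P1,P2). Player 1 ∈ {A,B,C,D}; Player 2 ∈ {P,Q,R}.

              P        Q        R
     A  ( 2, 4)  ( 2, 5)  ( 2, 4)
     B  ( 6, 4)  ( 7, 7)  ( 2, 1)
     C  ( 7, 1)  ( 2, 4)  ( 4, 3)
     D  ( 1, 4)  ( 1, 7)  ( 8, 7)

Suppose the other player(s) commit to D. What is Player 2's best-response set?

u_2(P vs D) = 4
u_2(Q vs D) = 7
u_2(R vs D) = 7
max payoff 7 at {Q,R}

argmax u_2 = {Q,R}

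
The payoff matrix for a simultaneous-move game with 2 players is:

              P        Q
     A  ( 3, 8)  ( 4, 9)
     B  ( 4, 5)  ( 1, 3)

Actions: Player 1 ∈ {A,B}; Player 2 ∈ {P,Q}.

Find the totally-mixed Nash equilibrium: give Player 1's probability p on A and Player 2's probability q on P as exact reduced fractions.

P1 indiff ⇒ q·3+(1-q)·4 = q·4+(1-q)·1 ⇒ q(-1) = (1-q)(-3) ⇒ q = 3/4
P2 indiff ⇒ p·8+(1-p)·5 = p·9+(1-p)·3 ⇒ p(-1) = (1-p)(-2) ⇒ p = 2/3

P1 mixes 2/3 on A; P2 mixes 3/4 on P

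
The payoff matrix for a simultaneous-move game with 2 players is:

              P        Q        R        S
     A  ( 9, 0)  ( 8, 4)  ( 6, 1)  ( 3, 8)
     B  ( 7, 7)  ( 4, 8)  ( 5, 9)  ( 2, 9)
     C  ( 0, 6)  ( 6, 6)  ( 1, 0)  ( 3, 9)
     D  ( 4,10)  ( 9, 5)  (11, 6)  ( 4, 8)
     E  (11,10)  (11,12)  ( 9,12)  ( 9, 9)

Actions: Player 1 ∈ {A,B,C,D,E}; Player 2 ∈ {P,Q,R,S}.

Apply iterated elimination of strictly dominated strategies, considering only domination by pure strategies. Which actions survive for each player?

P1 drop A (E beats it: P:11>9 Q:11>8 R:9>6 S:9>3)
P1 drop B (E beats it: P:11>7 Q:11>4 R:9>5 S:9>2)
P1 drop C (D beats it: P:4>0 Q:9>6 R:11>1 S:4>3)
P2 drop S (P beats it: D:10>8 E:10>9)
P1→{D,E} P2→{P,Q,R}

IESDS → P1:{D,E} P2:{P,Q,R}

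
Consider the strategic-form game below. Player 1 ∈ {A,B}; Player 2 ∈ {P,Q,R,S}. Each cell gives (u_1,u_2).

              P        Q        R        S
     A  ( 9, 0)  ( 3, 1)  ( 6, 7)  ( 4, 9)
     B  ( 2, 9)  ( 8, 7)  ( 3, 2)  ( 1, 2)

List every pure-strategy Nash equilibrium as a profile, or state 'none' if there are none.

(A,P): not NE [P2→S gives 9>0]
(A,Q): not NE [P1→B gives 8>3; P2→S gives 9>1]
(A,R): not NE [P2→S gives 9>7]
(A,S): NE
(B,P): not NE [P1→A gives 9>2]
(B,Q): not NE [P2→P gives 9>7]
(B,R): not NE [P1→A gives 6>3; P2→P gives 9>2]
(B,S): not NE [P1→A gives 4>1; P2→P gives 9>2]

Nash profiles: (A,S)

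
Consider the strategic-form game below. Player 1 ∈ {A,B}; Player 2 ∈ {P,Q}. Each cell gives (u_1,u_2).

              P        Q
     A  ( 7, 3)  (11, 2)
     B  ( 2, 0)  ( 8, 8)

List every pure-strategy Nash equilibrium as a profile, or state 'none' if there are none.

PSNE = {(A,P)}

(A,P): NE
(A,Q): not NE [P2→P gives 3>2]
(B,P): not NE [P1→A gives 7>2; P2→Q gives 8>0]
(B,Q): not NE [P1→A gives 11>8]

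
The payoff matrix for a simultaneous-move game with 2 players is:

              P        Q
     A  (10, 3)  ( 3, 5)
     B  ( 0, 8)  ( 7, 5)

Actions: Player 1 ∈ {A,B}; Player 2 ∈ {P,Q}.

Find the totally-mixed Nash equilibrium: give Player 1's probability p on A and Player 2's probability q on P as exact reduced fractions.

P1 indiff ⇒ q·10+(1-q)·3 = q·0+(1-q)·7 ⇒ q(10) = (1-q)(4) ⇒ q = 2/7
P2 indiff ⇒ p·3+(1-p)·8 = p·5+(1-p)·5 ⇒ p(-2) = (1-p)(-3) ⇒ p = 3/5

P1 mixes 3/5 on A; P2 mixes 2/7 on P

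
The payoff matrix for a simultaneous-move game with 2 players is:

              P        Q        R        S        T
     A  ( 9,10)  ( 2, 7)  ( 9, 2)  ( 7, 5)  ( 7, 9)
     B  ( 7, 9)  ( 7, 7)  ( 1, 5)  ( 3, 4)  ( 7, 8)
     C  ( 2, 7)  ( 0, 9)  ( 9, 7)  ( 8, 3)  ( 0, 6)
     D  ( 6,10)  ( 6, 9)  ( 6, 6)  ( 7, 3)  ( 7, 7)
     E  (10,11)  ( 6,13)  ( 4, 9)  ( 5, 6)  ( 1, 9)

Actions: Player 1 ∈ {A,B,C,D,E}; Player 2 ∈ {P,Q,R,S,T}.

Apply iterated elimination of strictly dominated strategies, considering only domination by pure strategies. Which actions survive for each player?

IESDS → P1:{B,E} P2:{P,Q}

P2 drop R (Q beats it: A:7>2 B:7>5 C:9>7 D:9>6 E:13>9)
P2 drop S (P beats it: A:10>5 B:9>4 C:7>3 D:10>3 E:11>6)
P1 drop C (A beats it: P:9>2 Q:2>0 T:7>0)
P2 drop T (P beats it: A:10>9 B:9>8 D:10>7 E:11>9)
P1 drop A (E beats it: P:10>9 Q:6>2)
P1 drop D (B beats it: P:7>6 Q:7>6)
P1→{B,E} P2→{P,Q}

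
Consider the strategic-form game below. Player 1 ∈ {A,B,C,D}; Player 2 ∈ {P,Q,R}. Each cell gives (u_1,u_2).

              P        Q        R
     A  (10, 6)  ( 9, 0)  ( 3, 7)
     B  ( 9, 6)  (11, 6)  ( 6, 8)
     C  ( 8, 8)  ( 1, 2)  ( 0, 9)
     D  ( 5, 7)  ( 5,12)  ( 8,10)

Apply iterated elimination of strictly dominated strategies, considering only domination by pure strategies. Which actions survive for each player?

P1 drop C (A beats it: P:10>8 Q:9>1 R:3>0)
P2 drop P (R beats it: A:7>6 B:8>6 D:10>7)
P1 drop A (B beats it: Q:11>9 R:6>3)
P1→{B,D} P2→{Q,R}

Remaining: P1:{B,D} P2:{Q,R}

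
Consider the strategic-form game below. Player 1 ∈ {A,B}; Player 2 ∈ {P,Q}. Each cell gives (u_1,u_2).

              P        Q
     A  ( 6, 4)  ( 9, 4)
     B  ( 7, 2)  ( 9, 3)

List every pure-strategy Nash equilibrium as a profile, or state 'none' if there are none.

(A,P): not NE [P1→B gives 7>6]
(A,Q): NE
(B,P): not NE [P2→Q gives 3>2]
(B,Q): NE

Nash profiles: (A,Q), (B,Q)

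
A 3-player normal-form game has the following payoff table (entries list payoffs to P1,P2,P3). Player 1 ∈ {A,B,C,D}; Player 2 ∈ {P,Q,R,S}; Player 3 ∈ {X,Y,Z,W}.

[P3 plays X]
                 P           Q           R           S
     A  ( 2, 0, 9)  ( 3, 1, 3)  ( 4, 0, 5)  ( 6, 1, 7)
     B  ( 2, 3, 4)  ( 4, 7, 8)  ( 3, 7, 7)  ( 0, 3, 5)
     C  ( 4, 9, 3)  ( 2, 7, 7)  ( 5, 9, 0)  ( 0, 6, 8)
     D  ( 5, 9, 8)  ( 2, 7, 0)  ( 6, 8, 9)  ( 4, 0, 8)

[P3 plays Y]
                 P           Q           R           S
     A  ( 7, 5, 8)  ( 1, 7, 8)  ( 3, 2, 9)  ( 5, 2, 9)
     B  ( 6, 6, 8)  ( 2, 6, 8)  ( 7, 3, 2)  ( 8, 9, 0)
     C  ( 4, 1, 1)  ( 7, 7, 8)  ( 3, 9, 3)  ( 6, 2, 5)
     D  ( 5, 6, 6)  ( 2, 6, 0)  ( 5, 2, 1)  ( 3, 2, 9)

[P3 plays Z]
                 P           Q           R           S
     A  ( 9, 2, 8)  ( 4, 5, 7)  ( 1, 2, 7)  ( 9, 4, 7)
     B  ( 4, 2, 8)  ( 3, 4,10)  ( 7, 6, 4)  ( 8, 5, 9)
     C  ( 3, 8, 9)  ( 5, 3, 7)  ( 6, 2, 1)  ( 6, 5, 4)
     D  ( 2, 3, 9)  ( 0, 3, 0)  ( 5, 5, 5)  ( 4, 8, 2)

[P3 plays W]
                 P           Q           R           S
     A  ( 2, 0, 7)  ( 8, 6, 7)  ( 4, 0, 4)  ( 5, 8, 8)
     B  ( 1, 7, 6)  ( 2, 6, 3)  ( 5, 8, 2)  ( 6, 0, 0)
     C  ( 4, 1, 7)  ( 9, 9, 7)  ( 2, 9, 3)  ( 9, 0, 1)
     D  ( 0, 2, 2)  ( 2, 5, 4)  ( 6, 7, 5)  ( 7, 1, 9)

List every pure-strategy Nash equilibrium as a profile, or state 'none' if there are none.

(A,P,X): not NE [P1→D gives 5>2; P2→S gives 1>0]
(A,P,Y): not NE [P2→Q gives 7>5; P3→X gives 9>8]
(A,P,Z): not NE [P2→Q gives 5>2; P3→X gives 9>8]
(A,P,W): not NE [P1→C gives 4>2; P2→S gives 8>0; P3→X gives 9>7]
(A,Q,X): not NE [P1→B gives 4>3; P3→Y gives 8>3]
(A,Q,Y): not NE [P1→C gives 7>1]
(A,Q,Z): not NE [P1→C gives 5>4; P3→Y gives 8>7]
(A,Q,W): not NE [P1→C gives 9>8; P2→S gives 8>6; P3→Y gives 8>7]
(A,R,X): not NE [P1→D gives 6>4; P2→S gives 1>0; P3→Y gives 9>5]
(A,R,Y): not NE [P1→B gives 7>3; P2→Q gives 7>2]
(A,R,Z): not NE [P1→B gives 7>1; P2→Q gives 5>2; P3→Y gives 9>7]
(A,R,W): not NE [P1→D gives 6>4; P2→S gives 8>0; P3→Y gives 9>4]
(A,S,X): not NE [P3→Y gives 9>7]
(A,S,Y): not NE [P1→B gives 8>5; P2→Q gives 7>2]
(A,S,Z): not NE [P2→Q gives 5>4; P3→Y gives 9>7]
(A,S,W): not NE [P1→C gives 9>5; P3→Y gives 9>8]
(B,P,X): not NE [P1→D gives 5>2; P2→R gives 7>3; P3→Z gives 8>4]
(B,P,Y): not NE [P1→A gives 7>6; P2→S gives 9>6]
(B,P,Z): not NE [P1→A gives 9>4; P2→R gives 6>2]
(B,P,W): not NE [P1→C gives 4>1; P2→R gives 8>7; P3→Z gives 8>6]
(B,Q,X): not NE [P3→Z gives 10>8]
(B,Q,Y): not NE [P1→C gives 7>2; P2→S gives 9>6; P3→Z gives 10>8]
(B,Q,Z): not NE [P1→C gives 5>3; P2→R gives 6>4]
(B,Q,W): not NE [P1→C gives 9>2; P2→R gives 8>6; P3→Z gives 10>3]
(B,R,X): not NE [P1→D gives 6>3]
(B,R,Y): not NE [P2→S gives 9>3; P3→X gives 7>2]
(B,R,Z): not NE [P3→X gives 7>4]
(B,R,W): not NE [P1→D gives 6>5; P3→X gives 7>2]
(B,S,X): not NE [P1→A gives 6>0; P2→R gives 7>3; P3→Z gives 9>5]
(B,S,Y): not NE [P3→Z gives 9>0]
(B,S,Z): not NE [P1→A gives 9>8; P2→R gives 6>5]
(B,S,W): not NE [P1→C gives 9>6; P2→R gives 8>0; P3→Z gives 9>0]
(C,P,X): not NE [P1→D gives 5>4; P3→Z gives 9>3]
(C,P,Y): not NE [P1→A gives 7>4; P2→R gives 9>1; P3→Z gives 9>1]
(C,P,Z): not NE [P1→A gives 9>3]
(C,P,W): not NE [P2→R gives 9>1; P3→Z gives 9>7]
(C,Q,X): not NE [P1→B gives 4>2; P2→R gives 9>7; P3→Y gives 8>7]
(C,Q,Y): not NE [P2→R gives 9>7]
(C,Q,Z): not NE [P2→P gives 8>3; P3→Y gives 8>7]
(C,Q,W): not NE [P3→Y gives 8>7]
(C,R,X): not NE [P1→D gives 6>5; P3→W gives 3>0]
(C,R,Y): not NE [P1→B gives 7>3]
(C,R,Z): not NE [P1→B gives 7>6; P2→P gives 8>2; P3→W gives 3>1]
(C,R,W): not NE [P1→D gives 6>2]
(C,S,X): not NE [P1→A gives 6>0; P2→R gives 9>6]
(C,S,Y): not NE [P1→B gives 8>6; P2→R gives 9>2; P3→X gives 8>5]
(C,S,Z): not NE [P1→A gives 9>6; P2→P gives 8>5; P3→X gives 8>4]
(C,S,W): not NE [P2→R gives 9>0; P3→X gives 8>1]
(D,P,X): not NE [P3→Z gives 9>8]
(D,P,Y): not NE [P1→A gives 7>5; P3→Z gives 9>6]
(D,P,Z): not NE [P1→A gives 9>2; P2→S gives 8>3]
(D,P,W): not NE [P1→C gives 4>0; P2→R gives 7>2; P3→Z gives 9>2]
(D,Q,X): not NE [P1→B gives 4>2; P2→P gives 9>7; P3→W gives 4>0]
(D,Q,Y): not NE [P1→C gives 7>2; P3→W gives 4>0]
(D,Q,Z): not NE [P1→C gives 5>0; P2→S gives 8>3; P3→W gives 4>0]
(D,Q,W): not NE [P1→C gives 9>2; P2→R gives 7>5]
(D,R,X): not NE [P2→P gives 9>8]
(D,R,Y): not NE [P1→B gives 7>5; P2→Q gives 6>2; P3→X gives 9>1]
(D,R,Z): not NE [P1→B gives 7>5; P2→S gives 8>5; P3→X gives 9>5]
(D,R,W): not NE [P3→X gives 9>5]
(D,S,X): not NE [P1→A gives 6>4; P2→P gives 9>0; P3→W gives 9>8]
(D,S,Y): not NE [P1→B gives 8>3; P2→Q gives 6>2]
(D,S,Z): not NE [P1→A gives 9>4; P3→W gives 9>2]
(D,S,W): not NE [P1→C gives 9>7; P2→R gives 7>1]

Equilibria: none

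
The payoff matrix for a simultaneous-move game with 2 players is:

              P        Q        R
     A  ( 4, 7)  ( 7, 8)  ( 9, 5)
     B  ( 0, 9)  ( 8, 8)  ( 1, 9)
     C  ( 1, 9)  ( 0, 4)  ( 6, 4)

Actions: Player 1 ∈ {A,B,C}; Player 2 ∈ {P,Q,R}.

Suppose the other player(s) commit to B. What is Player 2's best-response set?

u_2(P vs B) = 9
u_2(Q vs B) = 8
u_2(R vs B) = 9
max payoff 9 at {P,R}

BR_2 = {P,R}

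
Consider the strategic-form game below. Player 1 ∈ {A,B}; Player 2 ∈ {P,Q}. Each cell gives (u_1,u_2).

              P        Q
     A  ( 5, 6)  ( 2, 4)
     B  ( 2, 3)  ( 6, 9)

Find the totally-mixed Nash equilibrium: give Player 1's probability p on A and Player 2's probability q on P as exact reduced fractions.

(p,q) = (3/4, 4/7)

P1 indiff ⇒ q·5+(1-q)·2 = q·2+(1-q)·6 ⇒ q(3) = (1-q)(4) ⇒ q = 4/7
P2 indiff ⇒ p·6+(1-p)·3 = p·4+(1-p)·9 ⇒ p(2) = (1-p)(6) ⇒ p = 3/4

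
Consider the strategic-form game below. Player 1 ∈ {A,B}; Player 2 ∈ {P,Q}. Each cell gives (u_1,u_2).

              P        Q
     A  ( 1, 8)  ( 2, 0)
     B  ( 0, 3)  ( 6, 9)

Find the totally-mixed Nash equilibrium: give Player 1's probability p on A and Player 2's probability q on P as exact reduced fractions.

P1 mixes 3/7 on A; P2 mixes 4/5 on P

P1 indiff ⇒ q·1+(1-q)·2 = q·0+(1-q)·6 ⇒ q(1) = (1-q)(4) ⇒ q = 4/5
P2 indiff ⇒ p·8+(1-p)·3 = p·0+(1-p)·9 ⇒ p(8) = (1-p)(6) ⇒ p = 3/7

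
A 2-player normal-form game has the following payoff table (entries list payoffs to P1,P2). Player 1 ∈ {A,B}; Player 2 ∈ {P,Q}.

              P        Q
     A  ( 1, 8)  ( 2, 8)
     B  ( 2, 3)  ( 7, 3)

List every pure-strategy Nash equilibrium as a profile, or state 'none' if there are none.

(A,P): not NE [P1→B gives 2>1]
(A,Q): not NE [P1→B gives 7>2]
(B,P): NE
(B,Q): NE

NE set: (B,P), (B,Q)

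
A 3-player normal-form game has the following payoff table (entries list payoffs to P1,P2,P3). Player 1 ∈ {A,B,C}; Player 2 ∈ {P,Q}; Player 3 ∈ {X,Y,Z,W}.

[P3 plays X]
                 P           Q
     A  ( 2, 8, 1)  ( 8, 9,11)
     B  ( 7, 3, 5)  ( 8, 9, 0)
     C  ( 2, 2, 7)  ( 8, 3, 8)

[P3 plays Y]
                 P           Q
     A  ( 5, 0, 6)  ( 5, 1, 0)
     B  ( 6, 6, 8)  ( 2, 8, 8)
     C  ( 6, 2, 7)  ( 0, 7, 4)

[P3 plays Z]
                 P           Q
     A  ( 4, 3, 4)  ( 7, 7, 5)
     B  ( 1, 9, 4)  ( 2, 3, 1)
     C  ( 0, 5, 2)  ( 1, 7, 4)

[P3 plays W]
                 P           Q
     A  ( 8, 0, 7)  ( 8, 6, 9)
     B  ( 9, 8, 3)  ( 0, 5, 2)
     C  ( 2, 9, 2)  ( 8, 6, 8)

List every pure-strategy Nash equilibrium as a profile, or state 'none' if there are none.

(A,P,X): not NE [P1→B gives 7>2; P2→Q gives 9>8; P3→W gives 7>1]
(A,P,Y): not NE [P1→C gives 6>5; P2→Q gives 1>0; P3→W gives 7>6]
(A,P,Z): not NE [P2→Q gives 7>3; P3→W gives 7>4]
(A,P,W): not NE [P1→B gives 9>8; P2→Q gives 6>0]
(A,Q,X): NE
(A,Q,Y): not NE [P3→X gives 11>0]
(A,Q,Z): not NE [P3→X gives 11>5]
(A,Q,W): not NE [P3→X gives 11>9]
(B,P,X): not NE [P2→Q gives 9>3; P3→Y gives 8>5]
(B,P,Y): not NE [P2→Q gives 8>6]
(B,P,Z): not NE [P1→A gives 4>1; P3→Y gives 8>4]
(B,P,W): not NE [P3→Y gives 8>3]
(B,Q,X): not NE [P3→Y gives 8>0]
(B,Q,Y): not NE [P1→A gives 5>2]
(B,Q,Z): not NE [P1→A gives 7>2; P2→P gives 9>3; P3→Y gives 8>1]
(B,Q,W): not NE [P1→C gives 8>0; P2→P gives 8>5; P3→Y gives 8>2]
(C,P,X): not NE [P1→B gives 7>2; P2→Q gives 3>2]
(C,P,Y): not NE [P2→Q gives 7>2]
(C,P,Z): not NE [P1→A gives 4>0; P2→Q gives 7>5; P3→Y gives 7>2]
(C,P,W): not NE [P1→B gives 9>2; P3→Y gives 7>2]
(C,Q,X): NE
(C,Q,Y): not NE [P1→A gives 5>0; P3→W gives 8>4]
(C,Q,Z): not NE [P1→A gives 7>1; P3→W gives 8>4]
(C,Q,W): not NE [P2→P gives 9>6]

Nash profiles: (A,Q,X), (C,Q,X)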